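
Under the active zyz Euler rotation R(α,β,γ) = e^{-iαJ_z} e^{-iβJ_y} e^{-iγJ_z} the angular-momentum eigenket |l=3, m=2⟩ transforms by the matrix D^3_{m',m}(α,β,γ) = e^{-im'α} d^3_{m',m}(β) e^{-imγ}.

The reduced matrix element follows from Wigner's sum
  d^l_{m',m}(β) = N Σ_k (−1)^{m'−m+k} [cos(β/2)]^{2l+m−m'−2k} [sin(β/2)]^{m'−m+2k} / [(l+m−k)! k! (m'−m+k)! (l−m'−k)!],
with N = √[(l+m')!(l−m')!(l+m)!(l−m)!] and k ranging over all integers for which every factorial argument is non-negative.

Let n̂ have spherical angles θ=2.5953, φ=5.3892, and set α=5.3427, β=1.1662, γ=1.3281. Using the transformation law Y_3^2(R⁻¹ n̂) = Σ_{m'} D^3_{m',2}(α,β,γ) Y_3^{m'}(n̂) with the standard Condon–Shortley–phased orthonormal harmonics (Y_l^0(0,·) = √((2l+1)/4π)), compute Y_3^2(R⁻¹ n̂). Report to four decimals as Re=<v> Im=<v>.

Need the full column D^3_{m',2} for m'=−3..3 at α=5.3427, β=1.1662, γ=1.3281.
cos(β/2)=0.834760, sin(β/2)=0.550614
d^3_{-3,2}: single k=5 term ⇒ +0.103484;  D = +0.071687+0.074633i
d^3_{-2,2}: k∈[4..5] ⇒ +0.320246 -0.027867 = +0.292379;  D = -0.050968+0.287902i
d^3_{-1,2}: k∈[3..4] ⇒ +0.614125 -0.133598 = +0.480528;  D = -0.431620+0.211214i
d^3_{0,2}: k∈[2..3] ⇒ +0.806309 -0.350811 = +0.455498;  D = -0.402884-0.212515i
d^3_{1,2}: k∈[1..2] ⇒ +0.705757 -0.614125 = +0.091631;  D = -0.013233-0.090671i
d^3_{2,2}: k∈[0..1] ⇒ +0.338352 -0.736056 = -0.397704;  D = -0.284064+0.278345i
d^3_{3,2}: single k=0 term ⇒ -0.546677;  D = -0.539229-0.089931i
Y_3^{m'}(θ=2.5953,φ=5.3892) and Σ D·Y over m':
  (+0.0717+0.0746i)·(-0.0524+0.0260i)  (-0.0510+0.2879i)·(+0.0508-0.2302i)  (-0.4316+0.2112i)·(+0.2787+0.3469i)  (-0.4029-0.2125i)·(-0.2074+0.0000i)  (-0.0132-0.0907i)·(-0.2787+0.3469i)  (-0.2841+0.2783i)·(+0.0508+0.2302i)  (-0.5392-0.0899i)·(+0.0524+0.0260i)
Y_3^2(R⁻¹ n̂) = -0.121316-0.071764i

Re=-0.1213 Im=-0.0718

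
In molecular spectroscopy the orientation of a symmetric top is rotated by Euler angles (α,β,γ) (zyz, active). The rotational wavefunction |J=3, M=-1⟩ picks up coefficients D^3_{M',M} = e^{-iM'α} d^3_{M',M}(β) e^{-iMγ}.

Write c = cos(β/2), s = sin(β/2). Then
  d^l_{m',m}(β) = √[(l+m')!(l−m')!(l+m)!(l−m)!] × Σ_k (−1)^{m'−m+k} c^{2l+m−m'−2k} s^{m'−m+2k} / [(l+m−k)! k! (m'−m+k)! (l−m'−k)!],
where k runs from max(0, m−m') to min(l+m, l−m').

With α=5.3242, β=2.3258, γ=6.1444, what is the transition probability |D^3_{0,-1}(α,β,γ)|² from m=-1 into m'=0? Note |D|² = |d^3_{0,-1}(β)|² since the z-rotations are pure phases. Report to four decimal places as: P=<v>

P=0.1807

D^3_{0,-1}(5.3242,2.3258,6.1444) = e^{-i·0·5.3242}·d^3_{0,-1}(2.3258)·e^{-i·-1·6.1444}. Compute d first:
Half-angle: c=0.396679, s=0.917957. N=√(6·6·2·24)=41.569219
The bounds max(0,m−m')=0 and min(l+m,l−m')=2 give 3 terms
  k=0: (−1)^1·41.5692/(12)·0.3967^5·0.9180^1 = -0.031233
  k=1: (−1)^2·41.5692/(4)·0.3967^3·0.9180^3 = +0.501762
  k=2: (−1)^3·41.5692/(12)·0.3967^1·0.9180^5 = -0.895659
d^3_{0,-1}(2.3258) = -0.031233 +0.501762 -0.895659 = -0.425130
|D^3_{0,-1}|² = |d^3_{0,-1}(β)|² = (-0.425130)² = 0.180735 (the z-rotation phases have unit modulus)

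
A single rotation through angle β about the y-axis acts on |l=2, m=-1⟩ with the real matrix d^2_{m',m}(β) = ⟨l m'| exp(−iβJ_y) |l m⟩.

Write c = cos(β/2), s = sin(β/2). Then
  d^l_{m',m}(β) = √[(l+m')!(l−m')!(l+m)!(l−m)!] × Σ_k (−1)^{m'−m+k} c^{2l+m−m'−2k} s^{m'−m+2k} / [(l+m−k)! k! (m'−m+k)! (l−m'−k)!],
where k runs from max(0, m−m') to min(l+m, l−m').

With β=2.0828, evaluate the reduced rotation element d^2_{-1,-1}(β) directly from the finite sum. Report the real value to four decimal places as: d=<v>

d^2_{-1,-1}(β=2.0828) via Wigner's sum:
Half-angle: c=0.505012, s=0.863112. N=√(1·6·1·6)=6.000000
The bounds max(0,m−m')=0 and min(l+m,l−m')=1 give 2 terms
  k=0: (−1)^0·6.0000/(6)·0.5050^4·0.8631^0 = +0.065044
  k=1: (−1)^1·6.0000/(2)·0.5050^2·0.8631^2 = -0.569980
d^2_{-1,-1}(2.0828) = +0.065044 -0.569980 = -0.504936

d=-0.5049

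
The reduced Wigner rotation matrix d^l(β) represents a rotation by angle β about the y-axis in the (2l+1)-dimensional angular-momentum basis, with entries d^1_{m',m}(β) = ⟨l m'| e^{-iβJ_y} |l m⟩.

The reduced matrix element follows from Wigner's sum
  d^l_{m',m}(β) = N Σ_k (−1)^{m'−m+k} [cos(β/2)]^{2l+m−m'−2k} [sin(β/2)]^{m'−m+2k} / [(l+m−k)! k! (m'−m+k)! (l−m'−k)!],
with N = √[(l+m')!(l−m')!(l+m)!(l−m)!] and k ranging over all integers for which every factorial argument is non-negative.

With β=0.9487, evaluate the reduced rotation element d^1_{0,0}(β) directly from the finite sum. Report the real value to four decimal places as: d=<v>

d=0.5827

d^1_{0,0}(β=0.9487) via Wigner's sum:
With c≡cos(β/2)=0.889590 and s≡sin(β/2)=0.456760, N=[1·1·1·1]^{1/2}=1.000000
k∈{0,1} keeps every argument non-negative
  k=0: (−1)^0·1.0000/(1)·0.8896^2·0.4568^0 = +0.791370
  k=1: (−1)^1·1.0000/(1)·0.8896^0·0.4568^2 = -0.208630
d^1_{0,0}(0.9487) = +0.791370 -0.208630 = +0.582740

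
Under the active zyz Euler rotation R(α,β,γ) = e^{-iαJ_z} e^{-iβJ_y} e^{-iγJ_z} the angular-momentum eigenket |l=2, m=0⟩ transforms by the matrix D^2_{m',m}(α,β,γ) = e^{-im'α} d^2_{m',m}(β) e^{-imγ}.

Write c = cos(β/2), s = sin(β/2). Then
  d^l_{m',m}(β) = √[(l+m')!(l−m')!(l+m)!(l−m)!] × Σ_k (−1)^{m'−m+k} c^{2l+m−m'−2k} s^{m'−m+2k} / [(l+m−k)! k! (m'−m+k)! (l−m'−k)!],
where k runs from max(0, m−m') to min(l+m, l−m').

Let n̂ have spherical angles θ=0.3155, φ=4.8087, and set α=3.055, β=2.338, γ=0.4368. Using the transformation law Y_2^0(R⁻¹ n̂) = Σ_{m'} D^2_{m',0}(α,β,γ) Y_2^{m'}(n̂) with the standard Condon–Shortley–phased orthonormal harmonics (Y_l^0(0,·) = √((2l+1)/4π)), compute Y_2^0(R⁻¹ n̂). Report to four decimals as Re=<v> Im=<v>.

Need the full column D^2_{m',0} for m'=−2..2 at α=3.055, β=2.338, γ=0.4368.
cos(β/2)=0.391072, sin(β/2)=0.920360
d^2_{-2,0}: single k=2 term ⇒ +0.317326;  D = +0.312579-0.054682i
d^2_{-1,0}: k∈[1..2] ⇒ +0.134836 -0.746803 = -0.611967;  D = +0.609674-0.052926i
d^2_{0,0}: k∈[0..2] ⇒ +0.023390 -0.518190 +0.717515 = +0.222714;  D = +0.222714+0.000000i
d^2_{1,0}: k∈[0..1] ⇒ -0.134836 +0.746803 = +0.611967;  D = -0.609674-0.052926i
d^2_{2,0}: single k=0 term ⇒ +0.317326;  D = +0.312579+0.054682i
Y_2^{m'}(θ=0.3155,φ=4.8087) and Σ D·Y over m':
  (+0.3126-0.0547i)·(-0.0365+0.0071i)  (+0.6097-0.0529i)·(+0.0219+0.2268i)  (+0.2227+0.0000i)·(+0.5397+0.0000i)  (-0.6097-0.0529i)·(-0.0219+0.2268i)  (+0.3126+0.0547i)·(-0.0365-0.0071i)
Y_2^0(R⁻¹ n̂) = +0.148884-0.000000i

Re=0.1489 Im=0.0000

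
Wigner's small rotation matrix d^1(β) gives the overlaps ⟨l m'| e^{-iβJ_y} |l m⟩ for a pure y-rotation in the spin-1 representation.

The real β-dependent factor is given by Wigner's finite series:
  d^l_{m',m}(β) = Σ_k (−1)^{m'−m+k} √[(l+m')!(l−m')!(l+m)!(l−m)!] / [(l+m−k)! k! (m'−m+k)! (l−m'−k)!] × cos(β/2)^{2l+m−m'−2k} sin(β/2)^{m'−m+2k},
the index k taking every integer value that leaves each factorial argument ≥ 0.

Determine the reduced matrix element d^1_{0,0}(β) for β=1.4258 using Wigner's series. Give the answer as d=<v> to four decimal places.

d=0.1445

d^1_{0,0}(β=1.4258) via Wigner's sum:
c=cos(1.4258/2)=0.756468, s=sin(1.4258/2)=0.654030; N=√[1·1·1·1]=1.000000
The bounds max(0,m−m')=0 and min(l+m,l−m')=1 give 2 terms
  k=0: (−1)^0·1.0000/(1)·0.7565^2·0.6540^0 = +0.572244
  k=1: (−1)^1·1.0000/(1)·0.7565^0·0.6540^2 = -0.427756
d^1_{0,0}(1.4258) = +0.572244 -0.427756 = +0.144489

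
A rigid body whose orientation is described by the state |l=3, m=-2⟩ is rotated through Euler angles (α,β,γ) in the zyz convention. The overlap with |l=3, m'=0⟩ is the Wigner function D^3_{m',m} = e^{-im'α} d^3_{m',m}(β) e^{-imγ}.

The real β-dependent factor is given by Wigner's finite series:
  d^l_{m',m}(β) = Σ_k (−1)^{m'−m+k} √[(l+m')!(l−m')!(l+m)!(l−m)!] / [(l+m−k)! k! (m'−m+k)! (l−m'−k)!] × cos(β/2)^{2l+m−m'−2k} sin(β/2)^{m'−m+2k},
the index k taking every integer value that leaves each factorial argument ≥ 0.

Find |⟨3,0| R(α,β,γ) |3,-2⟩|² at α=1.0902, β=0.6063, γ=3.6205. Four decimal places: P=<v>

First d^3_{0,-2}(β=0.6063), then the phase factors e^{-i(0)α} and e^{-i(-2)γ}:
Half-angle: c=0.954401, s=0.298528. N=√(6·6·1·120)=65.726707
k∈{0,1} keeps every argument non-negative
  k=0: (−1)^2·65.7267/(12)·0.9544^4·0.2985^2 = +0.404999
  k=1: (−1)^3·65.7267/(12)·0.9544^2·0.2985^4 = -0.039624
d^3_{0,-2}(0.6063) = +0.404999 -0.039624 = +0.365375
|D^3_{0,-2}|² = |d^3_{0,-2}(β)|² = (+0.365375)² = 0.133499 (the z-rotation phases have unit modulus)

P=0.1335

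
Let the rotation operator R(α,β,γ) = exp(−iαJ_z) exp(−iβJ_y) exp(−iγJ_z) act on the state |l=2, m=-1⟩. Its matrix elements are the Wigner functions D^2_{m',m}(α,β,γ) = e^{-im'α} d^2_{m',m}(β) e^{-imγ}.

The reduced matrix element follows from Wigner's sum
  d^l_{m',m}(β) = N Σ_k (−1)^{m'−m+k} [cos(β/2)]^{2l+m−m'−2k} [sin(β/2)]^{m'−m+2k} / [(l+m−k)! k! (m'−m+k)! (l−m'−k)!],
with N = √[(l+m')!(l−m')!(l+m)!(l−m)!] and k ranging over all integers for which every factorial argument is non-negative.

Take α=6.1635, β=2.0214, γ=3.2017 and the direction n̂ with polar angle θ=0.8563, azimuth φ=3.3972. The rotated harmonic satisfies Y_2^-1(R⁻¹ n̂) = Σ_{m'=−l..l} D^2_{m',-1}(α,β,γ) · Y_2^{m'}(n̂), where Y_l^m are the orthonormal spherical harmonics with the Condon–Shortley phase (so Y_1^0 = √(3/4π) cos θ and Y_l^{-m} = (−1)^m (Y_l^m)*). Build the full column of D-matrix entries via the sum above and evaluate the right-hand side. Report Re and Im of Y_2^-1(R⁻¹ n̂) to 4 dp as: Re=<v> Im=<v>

Re=-0.2127 Im=0.1839

Need the full column D^2_{m',-1} for m'=−2..2 at α=6.1635, β=2.0214, γ=3.2017.
cos(β/2)=0.531268, sin(β/2)=0.847204
d^2_{-2,-1}: single k=1 term ⇒ +0.254073;  D = -0.250002+0.045302i
d^2_{-1,-1}: k∈[0..1] ⇒ +0.079663 -0.607749 = -0.528086;  D = +0.527149-0.031444i
d^2_{0,-1}: k∈[0..1] ⇒ -0.311175 +0.791322 = +0.480147;  D = -0.479280-0.028843i
d^2_{1,-1}: k∈[0..1] ⇒ +0.607749 -0.515172 = +0.092577;  D = -0.091085-0.016555i
d^2_{2,-1}: single k=0 term ⇒ -0.646111;  D = +0.617353+0.190617i
Y_2^{m'}(θ=0.8563,φ=3.3972) and Σ D·Y over m':
  (-0.2500+0.0453i)·(+0.1923-0.1078i)  (+0.5271-0.0314i)·(-0.3700+0.0967i)  (-0.4793-0.0288i)·(+0.0908+0.0000i)  (-0.0911-0.0166i)·(+0.3700+0.0967i)  (+0.6174+0.1906i)·(+0.1923+0.1078i)
Y_2^-1(R⁻¹ n̂) = -0.212672+0.183943i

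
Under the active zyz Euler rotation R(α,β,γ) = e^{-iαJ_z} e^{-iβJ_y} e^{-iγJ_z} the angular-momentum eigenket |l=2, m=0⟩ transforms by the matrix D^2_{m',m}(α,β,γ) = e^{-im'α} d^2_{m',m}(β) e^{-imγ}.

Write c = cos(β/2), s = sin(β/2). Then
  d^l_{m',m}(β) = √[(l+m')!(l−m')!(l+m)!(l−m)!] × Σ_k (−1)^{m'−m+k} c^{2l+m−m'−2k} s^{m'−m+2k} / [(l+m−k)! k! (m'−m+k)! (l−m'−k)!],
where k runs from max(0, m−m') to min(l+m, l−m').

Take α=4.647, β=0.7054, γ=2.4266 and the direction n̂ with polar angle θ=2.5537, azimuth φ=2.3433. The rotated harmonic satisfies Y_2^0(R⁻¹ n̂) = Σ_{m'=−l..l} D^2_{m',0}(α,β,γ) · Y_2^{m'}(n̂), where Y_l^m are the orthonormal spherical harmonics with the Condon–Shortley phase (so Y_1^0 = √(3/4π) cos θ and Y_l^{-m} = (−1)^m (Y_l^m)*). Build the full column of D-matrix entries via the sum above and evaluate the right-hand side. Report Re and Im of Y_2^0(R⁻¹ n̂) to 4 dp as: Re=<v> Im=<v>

Re=0.4075 Im=0.0000

Need the full column D^2_{m',0} for m'=−2..2 at α=4.647, β=0.7054, γ=2.4266.
cos(β/2)=0.938443, sin(β/2)=0.345433
d^2_{-2,0}: single k=2 term ⇒ +0.257406;  D = -0.255208+0.033567i
d^2_{-1,0}: k∈[1..2] ⇒ +0.699300 -0.094749 = +0.604551;  D = -0.039503-0.603259i
d^2_{0,0}: k∈[0..2] ⇒ +0.775590 -0.420343 +0.014238 = +0.369486;  D = +0.369486+0.000000i
d^2_{1,0}: k∈[0..1] ⇒ -0.699300 +0.094749 = -0.604551;  D = +0.039503-0.603259i
d^2_{2,0}: single k=0 term ⇒ +0.257406;  D = -0.255208-0.033567i
Y_2^{m'}(θ=2.5537,φ=2.3433) and Σ D·Y over m':
  (-0.2552+0.0336i)·(-0.0031+0.1188i)  (-0.0395-0.6033i)·(+0.2488+0.2553i)  (+0.3695+0.0000i)·(+0.3397+0.0000i)  (+0.0395-0.6033i)·(-0.2488+0.2553i)  (-0.2552-0.0336i)·(-0.0031-0.1188i)
Y_2^0(R⁻¹ n̂) = +0.407527+0.000000i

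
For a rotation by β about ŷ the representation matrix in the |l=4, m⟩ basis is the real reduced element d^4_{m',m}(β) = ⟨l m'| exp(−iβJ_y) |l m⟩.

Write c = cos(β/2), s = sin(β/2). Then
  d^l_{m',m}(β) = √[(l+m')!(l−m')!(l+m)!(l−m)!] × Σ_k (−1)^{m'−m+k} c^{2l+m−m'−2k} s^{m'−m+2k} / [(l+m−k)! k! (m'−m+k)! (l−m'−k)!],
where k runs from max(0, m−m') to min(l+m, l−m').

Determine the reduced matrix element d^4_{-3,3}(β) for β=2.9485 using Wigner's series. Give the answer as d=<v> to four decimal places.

d^4_{-3,3}(β=2.9485) via Wigner's sum:
Half-angle: c=0.096396, s=0.995343. N=√(1·5040·5040·1)=5040.000000
k∈{6,7} keeps every argument non-negative
  k=6: (−1)^0·5040.0000/(720)·0.0964^2·0.9953^6 = +0.063249
  k=7: (−1)^1·5040.0000/(5040)·0.0964^0·0.9953^8 = -0.963346
d^4_{-3,3}(2.9485) = +0.063249 -0.963346 = -0.900096

d=-0.9001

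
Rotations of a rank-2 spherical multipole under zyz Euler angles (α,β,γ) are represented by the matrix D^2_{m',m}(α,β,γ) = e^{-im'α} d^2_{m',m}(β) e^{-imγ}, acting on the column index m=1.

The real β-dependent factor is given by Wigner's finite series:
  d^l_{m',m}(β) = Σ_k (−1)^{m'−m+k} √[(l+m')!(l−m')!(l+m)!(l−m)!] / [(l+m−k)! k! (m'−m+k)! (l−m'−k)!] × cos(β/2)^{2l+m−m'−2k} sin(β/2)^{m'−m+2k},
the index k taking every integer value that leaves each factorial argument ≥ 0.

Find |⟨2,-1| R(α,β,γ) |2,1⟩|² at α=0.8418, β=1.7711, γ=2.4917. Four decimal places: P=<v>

Split into d^2_{-1,1}(β=1.7711) × two z-phases.
Half-angle: c=0.632864, s=0.774263. N=√(1·6·6·1)=6.000000
Admissible k: 2..3 (factorial args all ≥0)
  k=2: (−1)^0·6.0000/(2)·0.6329^2·0.7743^2 = +0.720309
  k=3: (−1)^1·6.0000/(6)·0.6329^0·0.7743^4 = -0.359380
d^2_{-1,1}(1.7711) = +0.720309 -0.359380 = +0.360929
|D^2_{-1,1}|² = |d^2_{-1,1}(β)|² = (+0.360929)² = 0.130270 (the z-rotation phases have unit modulus)

P=0.1303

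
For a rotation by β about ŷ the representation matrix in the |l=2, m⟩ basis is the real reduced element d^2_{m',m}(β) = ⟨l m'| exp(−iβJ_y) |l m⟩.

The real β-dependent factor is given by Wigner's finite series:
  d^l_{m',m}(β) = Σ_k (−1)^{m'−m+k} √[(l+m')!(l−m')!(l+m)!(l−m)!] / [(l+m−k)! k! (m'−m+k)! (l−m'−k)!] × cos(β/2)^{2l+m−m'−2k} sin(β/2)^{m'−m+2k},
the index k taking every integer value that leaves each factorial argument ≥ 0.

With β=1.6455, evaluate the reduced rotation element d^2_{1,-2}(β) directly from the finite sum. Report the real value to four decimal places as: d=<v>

d^2_{1,-2}(β=1.6455) via Wigner's sum:
Half-angle: c=0.680208, s=0.733019. N=√(6·1·1·24)=12.000000
k∈{0} keeps every argument non-negative
  k=0: (−1)^3·12.0000/(6)·0.6802^1·0.7330^3 = -0.535819
d^2_{1,-2}(1.6455) = -0.535819

d=-0.5358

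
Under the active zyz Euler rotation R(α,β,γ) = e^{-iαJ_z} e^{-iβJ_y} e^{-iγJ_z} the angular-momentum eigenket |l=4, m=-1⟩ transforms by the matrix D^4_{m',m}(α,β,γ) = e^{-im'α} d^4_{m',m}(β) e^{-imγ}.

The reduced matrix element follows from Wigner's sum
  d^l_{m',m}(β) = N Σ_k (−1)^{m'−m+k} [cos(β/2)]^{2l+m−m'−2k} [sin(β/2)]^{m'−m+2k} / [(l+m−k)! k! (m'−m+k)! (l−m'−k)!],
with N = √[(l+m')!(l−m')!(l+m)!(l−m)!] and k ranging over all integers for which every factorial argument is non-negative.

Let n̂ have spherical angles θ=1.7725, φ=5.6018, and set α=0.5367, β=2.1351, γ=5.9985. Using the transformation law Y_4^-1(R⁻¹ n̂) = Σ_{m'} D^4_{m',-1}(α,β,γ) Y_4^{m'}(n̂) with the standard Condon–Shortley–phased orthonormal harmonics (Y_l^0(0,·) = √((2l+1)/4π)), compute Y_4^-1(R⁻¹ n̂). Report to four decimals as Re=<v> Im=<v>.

Need the full column D^4_{m',-1} for m'=−4..4 at α=0.5367, β=2.1351, γ=5.9985.
cos(β/2)=0.482272, sin(β/2)=0.876022
d^4_{-4,-1}: single k=3 term ⇒ +0.131250;  D = -0.037697+0.125720i
d^4_{-3,-1}: k∈[2..3] ⇒ +0.076639 -0.421450 = -0.344811;  D = -0.083764-0.334482i
d^4_{-2,-1}: k∈[1..3] ⇒ +0.022553 -0.372058 +0.818399 = +0.468893;  D = +0.330456+0.332655i
d^4_{-1,-1}: k∈[0..3] ⇒ +0.002926 -0.144835 +0.955759 -1.051170 = -0.237319;  D = -0.229822-0.059177i
d^4_{0,-1}: k∈[0..3] ⇒ -0.023772 +0.470620 -1.552802 +0.853907 = -0.252048;  D = -0.241903+0.070789i
d^4_{1,-1}: k∈[0..3] ⇒ +0.096556 -0.955759 +1.576754 -0.346831 = +0.370720;  D = +0.252538-0.271401i
d^4_{2,-1}: k∈[0..2] ⇒ -0.248039 +1.227598 -0.810087 = +0.169472;  D = +0.035777-0.165653i
d^4_{3,-1}: k∈[0..1] ⇒ +0.421450 -0.834340 = -0.412890;  D = +0.131444+0.391408i
d^4_{4,-1}: single k=0 term ⇒ -0.433056;  D = +0.328383+0.282316i
Y_4^{m'}(θ=1.7725,φ=5.6018) and Σ D·Y over m':
  (-0.0377+0.1257i)·(-0.3729+0.1648i)  (-0.0838-0.3345i)·(+0.1075-0.2099i)  (+0.3305+0.3327i)·(-0.0477-0.2259i)  (-0.2298-0.0592i)·(+0.1961+0.1590i)  (-0.2419+0.0708i)·(+0.1959+0.0000i)  (+0.2525-0.2714i)·(-0.1961+0.1590i)  (+0.0358-0.1657i)·(-0.0477+0.2259i)  (+0.1314+0.3914i)·(-0.1075-0.2099i)  (+0.3284+0.2823i)·(-0.3729-0.1648i)
Y_4^-1(R⁻¹ n̂) = -0.088104-0.315972i

Re=-0.0881 Im=-0.3160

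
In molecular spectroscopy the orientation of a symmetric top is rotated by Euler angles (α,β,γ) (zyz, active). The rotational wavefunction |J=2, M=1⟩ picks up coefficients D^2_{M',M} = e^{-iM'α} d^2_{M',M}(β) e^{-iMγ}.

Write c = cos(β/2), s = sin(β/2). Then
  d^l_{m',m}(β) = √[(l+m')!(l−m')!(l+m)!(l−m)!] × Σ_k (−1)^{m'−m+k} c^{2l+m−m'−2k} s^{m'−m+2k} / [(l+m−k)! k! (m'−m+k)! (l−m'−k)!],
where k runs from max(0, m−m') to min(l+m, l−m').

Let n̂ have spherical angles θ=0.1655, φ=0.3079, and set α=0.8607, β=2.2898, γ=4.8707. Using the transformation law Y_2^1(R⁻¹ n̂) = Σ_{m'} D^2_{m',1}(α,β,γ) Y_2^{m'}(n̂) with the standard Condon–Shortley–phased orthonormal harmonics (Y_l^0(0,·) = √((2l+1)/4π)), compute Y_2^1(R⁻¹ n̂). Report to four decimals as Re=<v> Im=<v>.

Re=-0.0194 Im=-0.3522

Need the full column D^2_{m',1} for m'=−2..2 at α=0.8607, β=2.2898, γ=4.8707.
cos(β/2)=0.413137, sin(β/2)=0.910669
d^2_{-2,1}: single k=3 term ⇒ +0.624030;  D = -0.624012+0.004810i
d^2_{-1,1}: k∈[2..3] ⇒ +0.424650 -0.687768 = -0.263118;  D = +0.169986-0.200838i
d^2_{0,1}: k∈[1..2] ⇒ +0.157296 -0.764278 = -0.606981;  D = -0.095691-0.599391i
d^2_{1,1}: k∈[0..1] ⇒ +0.029132 -0.424650 = -0.395517;  D = -0.336818-0.207333i
d^2_{2,1}: single k=0 term ⇒ -0.128432;  D = -0.122353+0.039047i
Y_2^{m'}(θ=0.1655,φ=0.3079) and Σ D·Y over m':
  (-0.6240+0.0048i)·(+0.0086-0.0061i)  (+0.1700-0.2008i)·(+0.1196-0.0380i)  (-0.0957-0.5994i)·(+0.6051+0.0000i)  (-0.3368-0.2073i)·(-0.1196-0.0380i)  (-0.1224+0.0390i)·(+0.0086+0.0061i)
Y_2^1(R⁻¹ n̂) = -0.019397-0.352156i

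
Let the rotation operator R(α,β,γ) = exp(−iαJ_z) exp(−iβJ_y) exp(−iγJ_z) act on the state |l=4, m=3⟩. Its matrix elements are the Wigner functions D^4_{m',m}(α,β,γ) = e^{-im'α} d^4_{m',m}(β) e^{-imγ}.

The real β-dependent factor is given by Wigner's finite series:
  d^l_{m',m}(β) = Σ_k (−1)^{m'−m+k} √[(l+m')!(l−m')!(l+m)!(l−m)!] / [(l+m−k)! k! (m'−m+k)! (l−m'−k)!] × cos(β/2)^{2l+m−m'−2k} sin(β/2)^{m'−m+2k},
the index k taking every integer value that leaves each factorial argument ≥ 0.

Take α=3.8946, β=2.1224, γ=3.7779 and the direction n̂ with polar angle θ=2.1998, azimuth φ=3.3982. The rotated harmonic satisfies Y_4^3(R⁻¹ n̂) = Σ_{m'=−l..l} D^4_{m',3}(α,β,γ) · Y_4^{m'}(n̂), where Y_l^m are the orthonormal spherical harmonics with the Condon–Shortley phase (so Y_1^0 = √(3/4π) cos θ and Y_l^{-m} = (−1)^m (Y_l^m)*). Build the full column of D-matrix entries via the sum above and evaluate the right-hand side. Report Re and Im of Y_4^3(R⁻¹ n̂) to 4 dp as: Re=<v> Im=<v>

Need the full column D^4_{m',3} for m'=−4..4 at α=3.8946, β=2.1224, γ=3.7779.
cos(β/2)=0.487825, sin(β/2)=0.872942
d^4_{-4,3}: single k=7 term ⇒ +0.532973;  D = -0.240277-0.475738i
d^4_{-3,3}: k∈[6..7] ⇒ +0.737118 -0.337195 = +0.399923;  D = +0.375663+0.137170i
d^4_{-2,3}: k∈[5..6] ⇒ +0.660546 -0.705057 = -0.044511;  D = +0.040947-0.017452i
d^4_{-1,3}: k∈[4..5] ⇒ +0.435026 -0.835813 = -0.400787;  D = -0.161550+0.366786i
d^4_{0,3}: k∈[3..4] ⇒ +0.217440 -0.696276 = -0.478836;  D = -0.158839-0.451724i
d^4_{1,3}: k∈[2..3] ⇒ +0.081513 -0.435026 = -0.353514;  D = +0.313620+0.163140i
d^4_{2,3}: k∈[1..2] ⇒ +0.021473 -0.206282 = -0.184808;  D = -0.177947+0.049890i
d^4_{3,3}: k∈[0..1] ⇒ +0.003207 -0.071887 = -0.068680;  D = +0.035572-0.058750i
d^4_{4,3}: single k=0 term ⇒ -0.016232;  D = +0.003361+0.015880i
Y_4^{m'}(θ=2.1998,φ=3.3982) and Σ D·Y over m':
  (-0.2403-0.4757i)·(+0.0980-0.1618i)  (+0.3757+0.1372i)·(+0.2796-0.2710i)  (+0.0409-0.0175i)·(+0.2712-0.1528i)  (-0.1615+0.3668i)·(-0.1256+0.0330i)  (-0.1588-0.4517i)·(-0.3375+0.0000i)  (+0.3136+0.1631i)·(+0.1256+0.0330i)  (-0.1779+0.0499i)·(+0.2712+0.1528i)  (+0.0356-0.0588i)·(-0.2796-0.2710i)  (+0.0034+0.0159i)·(+0.0980+0.1618i)
Y_4^3(R⁻¹ n̂) = +0.061944+0.044957i

Re=0.0619 Im=0.0450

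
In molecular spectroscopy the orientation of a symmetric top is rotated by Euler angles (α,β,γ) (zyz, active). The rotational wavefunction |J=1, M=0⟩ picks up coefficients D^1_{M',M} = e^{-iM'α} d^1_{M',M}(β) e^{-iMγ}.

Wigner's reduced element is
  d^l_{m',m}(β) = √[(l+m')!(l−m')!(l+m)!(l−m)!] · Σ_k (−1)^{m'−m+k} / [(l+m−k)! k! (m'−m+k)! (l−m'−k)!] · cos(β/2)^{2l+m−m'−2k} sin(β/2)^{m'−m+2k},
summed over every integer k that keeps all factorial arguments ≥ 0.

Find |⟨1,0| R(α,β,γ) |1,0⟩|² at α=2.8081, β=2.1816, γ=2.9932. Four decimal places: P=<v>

D^1_{0,0}(2.8081,2.1816,2.9932) = e^{-i·0·2.8081}·d^1_{0,0}(2.1816)·e^{-i·0·2.9932}. Compute d first:
c=cos(2.1816/2)=0.461776, s=sin(2.1816/2)=0.886997; N=√[1·1·1·1]=1.000000
Admissible k: 0..1 (factorial args all ≥0)
  k=0: (−1)^0·1.0000/(1)·0.4618^2·0.8870^0 = +0.213237
  k=1: (−1)^1·1.0000/(1)·0.4618^0·0.8870^2 = -0.786763
d^1_{0,0}(2.1816) = +0.213237 -0.786763 = -0.573526
|D^1_{0,0}|² = |d^1_{0,0}(β)|² = (-0.573526)² = 0.328932 (the z-rotation phases have unit modulus)

P=0.3289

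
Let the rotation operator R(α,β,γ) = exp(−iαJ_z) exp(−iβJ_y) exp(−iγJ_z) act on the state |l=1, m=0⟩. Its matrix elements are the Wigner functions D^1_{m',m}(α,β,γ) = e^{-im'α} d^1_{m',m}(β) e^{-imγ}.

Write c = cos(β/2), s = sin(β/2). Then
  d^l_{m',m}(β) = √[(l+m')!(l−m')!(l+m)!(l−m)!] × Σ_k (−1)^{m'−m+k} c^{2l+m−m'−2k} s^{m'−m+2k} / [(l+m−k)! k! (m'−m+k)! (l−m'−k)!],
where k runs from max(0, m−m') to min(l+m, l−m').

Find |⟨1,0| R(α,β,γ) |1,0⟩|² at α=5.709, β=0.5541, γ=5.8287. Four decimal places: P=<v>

Split into d^1_{0,0}(β=0.5541) × two z-phases.
c=cos(0.5541/2)=0.961867, s=sin(0.5541/2)=0.273519; N=√[1·1·1·1]=1.000000
k∈{0,1} keeps every argument non-negative
  k=0: (−1)^0·1.0000/(1)·0.9619^2·0.2735^0 = +0.925187
  k=1: (−1)^1·1.0000/(1)·0.9619^0·0.2735^2 = -0.074813
d^1_{0,0}(0.5541) = +0.925187 -0.074813 = +0.850374
|D^1_{0,0}|² = |d^1_{0,0}(β)|² = (+0.850374)² = 0.723137 (the z-rotation phases have unit modulus)

P=0.7231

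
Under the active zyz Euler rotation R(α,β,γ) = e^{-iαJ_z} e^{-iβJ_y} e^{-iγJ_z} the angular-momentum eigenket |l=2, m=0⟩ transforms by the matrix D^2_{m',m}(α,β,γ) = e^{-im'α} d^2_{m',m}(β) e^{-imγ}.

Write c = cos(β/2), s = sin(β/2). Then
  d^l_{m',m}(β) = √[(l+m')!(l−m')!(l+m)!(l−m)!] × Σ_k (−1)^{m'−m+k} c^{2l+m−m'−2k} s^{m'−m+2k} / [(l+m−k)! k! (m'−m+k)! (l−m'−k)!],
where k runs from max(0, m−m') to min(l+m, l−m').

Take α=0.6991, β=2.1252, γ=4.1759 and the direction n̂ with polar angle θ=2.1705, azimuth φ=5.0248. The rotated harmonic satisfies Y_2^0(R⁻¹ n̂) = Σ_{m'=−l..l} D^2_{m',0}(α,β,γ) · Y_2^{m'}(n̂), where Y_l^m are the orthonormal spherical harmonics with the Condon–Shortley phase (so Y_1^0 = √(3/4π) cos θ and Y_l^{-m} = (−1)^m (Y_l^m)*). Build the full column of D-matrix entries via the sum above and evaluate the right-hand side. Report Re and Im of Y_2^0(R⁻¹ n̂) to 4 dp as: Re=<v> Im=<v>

Re=-0.3144 Im=0.0000

Need the full column D^2_{m',0} for m'=−2..2 at α=0.6991, β=2.1252, γ=4.1759.
cos(β/2)=0.486602, sin(β/2)=0.873624
d^2_{-2,0}: single k=2 term ⇒ +0.442662;  D = +0.076023+0.436085i
d^2_{-1,0}: k∈[1..2] ⇒ +0.246560 -0.794736 = -0.548176;  D = -0.419586-0.352767i
d^2_{0,0}: k∈[0..2] ⇒ +0.056066 -0.722865 +0.582502 = -0.084297;  D = -0.084297+0.000000i
d^2_{1,0}: k∈[0..1] ⇒ -0.246560 +0.794736 = +0.548176;  D = +0.419586-0.352767i
d^2_{2,0}: single k=0 term ⇒ +0.442662;  D = +0.076023-0.436085i
Y_2^{m'}(θ=2.1705,φ=5.0248) and Σ D·Y over m':
  (+0.0760+0.4361i)·(-0.2135+0.1540i)  (-0.4196-0.3528i)·(-0.1106-0.3425i)  (-0.0843+0.0000i)·(-0.0140+0.0000i)  (+0.4196-0.3528i)·(+0.1106-0.3425i)  (+0.0760-0.4361i)·(-0.2135-0.1540i)
Y_2^0(R⁻¹ n̂) = -0.314396+0.000000i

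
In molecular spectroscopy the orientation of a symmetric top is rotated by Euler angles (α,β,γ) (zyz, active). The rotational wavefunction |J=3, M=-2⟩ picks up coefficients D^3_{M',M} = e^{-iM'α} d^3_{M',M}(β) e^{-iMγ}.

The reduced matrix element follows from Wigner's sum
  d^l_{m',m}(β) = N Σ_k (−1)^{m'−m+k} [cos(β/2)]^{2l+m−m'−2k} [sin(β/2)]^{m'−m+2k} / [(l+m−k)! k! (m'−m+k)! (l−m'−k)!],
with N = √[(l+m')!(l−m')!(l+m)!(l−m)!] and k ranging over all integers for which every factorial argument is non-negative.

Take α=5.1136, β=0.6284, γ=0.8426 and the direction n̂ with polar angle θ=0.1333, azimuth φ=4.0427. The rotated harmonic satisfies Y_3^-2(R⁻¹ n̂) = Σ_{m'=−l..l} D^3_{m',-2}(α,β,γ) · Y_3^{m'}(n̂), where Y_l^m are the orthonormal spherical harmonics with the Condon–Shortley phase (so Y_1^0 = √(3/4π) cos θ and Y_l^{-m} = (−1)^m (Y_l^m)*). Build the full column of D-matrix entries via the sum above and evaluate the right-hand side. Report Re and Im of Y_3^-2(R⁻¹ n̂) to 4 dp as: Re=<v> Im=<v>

Re=0.0793 Im=0.2409

Need the full column D^3_{m',-2} for m'=−3..3 at α=5.1136, β=0.6284, γ=0.8426.
cos(β/2)=0.951044, sin(β/2)=0.309056
d^3_{-3,-2}: single k=1 term ⇒ +0.589000;  D = -0.147295-0.570285i
d^3_{-2,-2}: k∈[0..1] ⇒ +0.739952 -0.390702 = +0.349250;  D = +0.277191-0.212463i
d^3_{-1,-2}: k∈[0..1] ⇒ -0.760396 +0.160599 = -0.599797;  D = -0.521817-0.295742i
d^3_{0,-2}: k∈[0..1] ⇒ +0.427993 -0.045197 = +0.382796;  D = -0.043698+0.380294i
d^3_{1,-2}: k∈[0..1] ⇒ -0.160599 +0.008480 = -0.152119;  D = +0.145905-0.043033i
d^3_{2,-2}: k∈[0..1] ⇒ +0.041259 -0.000871 = +0.040388;  D = -0.025646-0.031200i
d^3_{3,-2}: single k=0 term ⇒ -0.006568;  D = -0.003042+0.005821i
Y_3^{m'}(θ=0.1333,φ=4.0427) and Σ D·Y over m':
  (-0.1473-0.5703i)·(+0.0009+0.0004i)  (+0.2772-0.2125i)·(-0.0041-0.0174i)  (-0.5218-0.2957i)·(-0.1043+0.1317i)  (-0.0437+0.3803i)·(+0.7071+0.0000i)  (+0.1459-0.0430i)·(+0.1043+0.1317i)  (-0.0256-0.0312i)·(-0.0041+0.0174i)  (-0.0030+0.0058i)·(-0.0009+0.0004i)
Y_3^-2(R⁻¹ n̂) = +0.079286+0.240883i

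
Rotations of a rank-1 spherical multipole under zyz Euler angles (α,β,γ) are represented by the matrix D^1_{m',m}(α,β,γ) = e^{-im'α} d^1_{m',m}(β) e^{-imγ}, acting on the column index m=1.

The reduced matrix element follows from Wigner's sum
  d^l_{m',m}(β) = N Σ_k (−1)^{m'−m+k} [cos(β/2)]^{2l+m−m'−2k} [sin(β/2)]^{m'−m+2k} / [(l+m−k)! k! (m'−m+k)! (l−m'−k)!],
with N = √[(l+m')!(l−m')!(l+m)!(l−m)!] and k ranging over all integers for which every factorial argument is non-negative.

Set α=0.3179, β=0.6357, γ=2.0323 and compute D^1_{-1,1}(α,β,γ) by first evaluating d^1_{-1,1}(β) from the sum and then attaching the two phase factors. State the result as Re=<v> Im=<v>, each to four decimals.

Re=-0.0140 Im=-0.0967

First d^1_{-1,1}(β=0.6357), then the phase factors e^{-i(-1)α} and e^{-i(1)γ}:
With c≡cos(β/2)=0.949910 and s≡sin(β/2)=0.312525, N=[1·2·2·1]^{1/2}=2.000000
The bounds max(0,m−m')=2 and min(l+m,l−m')=2 give 1 term
  k=2: (−1)^0·2.0000/(2)·0.9499^0·0.3125^2 = +0.097672
d^1_{-1,1}(0.6357) = +0.097672
Phases: e^{-i·(-1)·0.3179}=+0.949894+0.312572i, e^{-i·(1)·2.0323}=-0.445295-0.895384i ⇒ D=-0.013978-0.096666i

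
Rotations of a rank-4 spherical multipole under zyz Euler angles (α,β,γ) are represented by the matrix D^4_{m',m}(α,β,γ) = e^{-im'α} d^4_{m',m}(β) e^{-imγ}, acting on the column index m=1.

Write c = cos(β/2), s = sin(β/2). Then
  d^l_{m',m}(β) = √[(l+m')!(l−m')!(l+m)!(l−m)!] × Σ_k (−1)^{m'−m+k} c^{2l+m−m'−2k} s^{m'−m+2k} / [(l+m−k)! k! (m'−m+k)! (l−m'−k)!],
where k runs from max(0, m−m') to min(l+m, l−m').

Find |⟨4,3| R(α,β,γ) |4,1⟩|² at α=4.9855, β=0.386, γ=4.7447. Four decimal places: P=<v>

P=0.0597

D^4_{3,1}(4.9855,0.386,4.7447) = e^{-i·3·4.9855}·d^4_{3,1}(0.386)·e^{-i·1·4.7447}. Compute d first:
With c≡cos(β/2)=0.981433 and s≡sin(β/2)=0.191804, N=[5040·1·120·6]^{1/2}=1904.940944
k∈{0,1} keeps every argument non-negative
  k=0: (−1)^2·1904.9409/(240)·0.9814^6·0.1918^2 = +0.260946
  k=1: (−1)^3·1904.9409/(144)·0.9814^4·0.1918^4 = -0.016611
d^4_{3,1}(0.386) = +0.260946 -0.016611 = +0.244335
|D^4_{3,1}|² = |d^4_{3,1}(β)|² = (+0.244335)² = 0.059700 (the z-rotation phases have unit modulus)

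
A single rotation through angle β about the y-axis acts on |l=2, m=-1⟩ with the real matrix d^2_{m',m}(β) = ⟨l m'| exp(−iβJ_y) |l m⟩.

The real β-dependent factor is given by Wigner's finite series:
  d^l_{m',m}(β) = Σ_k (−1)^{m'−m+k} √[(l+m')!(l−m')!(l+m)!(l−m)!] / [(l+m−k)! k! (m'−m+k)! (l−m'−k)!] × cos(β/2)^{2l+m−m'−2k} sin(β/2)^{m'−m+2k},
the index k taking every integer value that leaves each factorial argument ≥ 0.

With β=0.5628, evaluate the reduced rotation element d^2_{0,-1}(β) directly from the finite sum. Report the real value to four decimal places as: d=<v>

d=-0.5527

d^2_{0,-1}(β=0.5628) via Wigner's sum:
With c≡cos(β/2)=0.960668 and s≡sin(β/2)=0.277701, N=[2·2·1·6]^{1/2}=4.898979
k: max(0,(-1)−(0))=0 … min(2+(-1),2−(0))=1
  k=0: (−1)^1·4.8990/(2)·0.9607^3·0.2777^1 = -0.603076
  k=1: (−1)^2·4.8990/(2)·0.9607^1·0.2777^3 = +0.050394
d^2_{0,-1}(0.5628) = -0.603076 +0.050394 = -0.552682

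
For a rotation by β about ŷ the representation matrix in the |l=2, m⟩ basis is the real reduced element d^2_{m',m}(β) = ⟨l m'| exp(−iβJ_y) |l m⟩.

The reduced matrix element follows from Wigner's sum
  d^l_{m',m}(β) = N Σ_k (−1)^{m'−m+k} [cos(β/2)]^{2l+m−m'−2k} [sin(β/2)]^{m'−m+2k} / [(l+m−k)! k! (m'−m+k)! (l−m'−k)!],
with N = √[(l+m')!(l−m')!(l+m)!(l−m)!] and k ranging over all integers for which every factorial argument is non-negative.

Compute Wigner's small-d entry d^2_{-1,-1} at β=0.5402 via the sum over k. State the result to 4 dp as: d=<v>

d^2_{-1,-1}(β=0.5402) via Wigner's sum:
c=cos(0.5402/2)=0.963744, s=sin(0.5402/2)=0.266828; N=√[1·6·1·6]=6.000000
k: max(0,(-1)−(-1))=0 … min(2+(-1),2−(-1))=1
  k=0: (−1)^0·6.0000/(6)·0.9637^4·0.2668^0 = +0.862675
  k=1: (−1)^1·6.0000/(2)·0.9637^2·0.2668^2 = -0.198384
d^2_{-1,-1}(0.5402) = +0.862675 -0.198384 = +0.664291

d=0.6643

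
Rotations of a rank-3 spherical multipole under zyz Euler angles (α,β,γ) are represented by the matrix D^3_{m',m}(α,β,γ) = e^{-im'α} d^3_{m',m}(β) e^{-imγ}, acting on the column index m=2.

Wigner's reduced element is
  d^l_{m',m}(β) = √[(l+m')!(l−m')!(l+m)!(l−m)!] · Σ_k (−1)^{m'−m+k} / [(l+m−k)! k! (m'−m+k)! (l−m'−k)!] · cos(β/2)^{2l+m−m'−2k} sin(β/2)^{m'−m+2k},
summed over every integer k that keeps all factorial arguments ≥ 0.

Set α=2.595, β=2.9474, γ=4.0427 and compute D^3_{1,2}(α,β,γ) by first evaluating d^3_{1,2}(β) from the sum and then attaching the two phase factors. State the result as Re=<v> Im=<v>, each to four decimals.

D^3_{1,2}(2.595,2.9474,4.0427) = e^{-i·1·2.595}·d^3_{1,2}(2.9474)·e^{-i·2·4.0427}. Compute d first:
Half-angle: c=0.096944, s=0.995290. N=√(24·2·120·1)=75.894664
The bounds max(0,m−m')=1 and min(l+m,l−m')=2 give 2 terms
  k=1: (−1)^0·75.8947/(24)·0.0969^5·0.9953^1 = +0.000027
  k=2: (−1)^1·75.8947/(12)·0.0969^3·0.9953^3 = -0.005681
d^3_{1,2}(2.9474) = +0.000027 -0.005681 = -0.005654
Phases: e^{-i·(1)·2.595}=-0.854301-0.519779i, e^{-i·(2)·4.0427}=-0.229358-0.973342i ⇒ D=+0.001753-0.005376i

Re=0.0018 Im=-0.0054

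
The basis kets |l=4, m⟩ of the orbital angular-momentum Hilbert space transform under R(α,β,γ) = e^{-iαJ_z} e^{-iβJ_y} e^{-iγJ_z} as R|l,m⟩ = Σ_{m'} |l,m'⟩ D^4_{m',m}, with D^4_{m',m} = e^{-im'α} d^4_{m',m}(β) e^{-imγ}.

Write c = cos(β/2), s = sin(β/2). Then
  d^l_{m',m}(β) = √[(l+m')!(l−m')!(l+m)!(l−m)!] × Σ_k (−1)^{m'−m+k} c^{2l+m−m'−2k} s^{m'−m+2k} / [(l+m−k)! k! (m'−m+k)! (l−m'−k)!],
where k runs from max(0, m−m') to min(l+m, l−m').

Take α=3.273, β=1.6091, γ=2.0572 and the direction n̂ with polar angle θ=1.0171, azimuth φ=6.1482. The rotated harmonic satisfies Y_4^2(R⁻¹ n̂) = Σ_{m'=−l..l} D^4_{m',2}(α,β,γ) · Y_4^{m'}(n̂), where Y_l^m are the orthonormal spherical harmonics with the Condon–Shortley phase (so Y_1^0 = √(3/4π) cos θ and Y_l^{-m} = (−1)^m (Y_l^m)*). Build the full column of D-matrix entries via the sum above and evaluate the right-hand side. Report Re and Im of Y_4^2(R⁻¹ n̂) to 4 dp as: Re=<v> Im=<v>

Re=0.0971 Im=0.3755

Need the full column D^4_{m',2} for m'=−4..4 at α=3.273, β=1.6091, γ=2.0572.
cos(β/2)=0.693436, sin(β/2)=0.720519
d^4_{-4,2}: single k=6 term ⇒ +0.356010;  D = -0.321004+0.153947i
d^4_{-3,2}: k∈[5..6] ⇒ +0.726825 -0.261569 = +0.465256;  D = +0.389529-0.254420i
d^4_{-2,2}: k∈[4..6] ⇒ +0.934752 -0.807356 +0.072638 = +0.200034;  D = -0.151699+0.130388i
d^4_{-1,2}: k∈[3..5] ⇒ +0.848167 -1.373570 +0.296592 = -0.228811;  D = -0.152484+0.170597i
d^4_{0,2}: k∈[2..4] ⇒ +0.547581 -1.576505 +0.638271 = -0.390653;  D = +0.219931-0.322863i
d^4_{1,2}: k∈[1..3] ⇒ +0.235681 -1.272250 +0.915713 = -0.120856;  D = -0.054365+0.107938i
d^4_{2,2}: k∈[0..2] ⇒ +0.053462 -0.692641 +0.934752 = +0.295574;  D = -0.097224+0.279126i
d^4_{3,2}: k∈[0..1] ⇒ -0.207851 +0.673211 = +0.465360;  D = +0.094170-0.455733i
d^4_{4,2}: single k=0 term ⇒ +0.305426;  D = -0.022081+0.304627i
Y_4^{m'}(θ=1.0171,φ=6.1482) and Σ D·Y over m':
  (-0.3210+0.1539i)·(+0.1987+0.1191i)  (+0.3895-0.2544i)·(+0.3723+0.1596i)  (-0.1517+0.1304i)·(+0.2182+0.0604i)  (-0.1525+0.1706i)·(-0.2232-0.0303i)  (+0.2199-0.3229i)·(-0.2771+0.0000i)  (-0.0544+0.1079i)·(+0.2232-0.0303i)  (-0.0972+0.2791i)·(+0.2182-0.0604i)  (+0.0942-0.4557i)·(-0.3723+0.1596i)  (-0.0221+0.3046i)·(+0.1987-0.1191i)
Y_4^2(R⁻¹ n̂) = +0.097123+0.375464i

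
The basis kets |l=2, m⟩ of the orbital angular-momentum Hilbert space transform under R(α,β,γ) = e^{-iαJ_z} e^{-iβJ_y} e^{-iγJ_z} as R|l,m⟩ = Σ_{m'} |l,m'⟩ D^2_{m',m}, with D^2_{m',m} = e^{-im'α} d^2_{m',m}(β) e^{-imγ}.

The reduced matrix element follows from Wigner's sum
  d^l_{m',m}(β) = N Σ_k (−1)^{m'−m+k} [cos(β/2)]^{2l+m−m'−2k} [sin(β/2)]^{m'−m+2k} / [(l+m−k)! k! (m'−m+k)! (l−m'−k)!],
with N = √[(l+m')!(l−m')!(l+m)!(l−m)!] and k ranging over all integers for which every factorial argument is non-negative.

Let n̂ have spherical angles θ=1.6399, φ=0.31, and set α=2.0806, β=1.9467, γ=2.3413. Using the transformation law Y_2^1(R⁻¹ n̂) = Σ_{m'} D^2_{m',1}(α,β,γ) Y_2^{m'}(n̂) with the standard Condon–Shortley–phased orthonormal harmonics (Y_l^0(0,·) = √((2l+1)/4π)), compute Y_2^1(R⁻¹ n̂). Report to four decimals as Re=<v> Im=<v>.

Re=-0.0978 Im=0.0715

Need the full column D^2_{m',1} for m'=−2..2 at α=2.0806, β=1.9467, γ=2.3413.
cos(β/2)=0.562533, sin(β/2)=0.826775
d^2_{-2,1}: single k=3 term ⇒ +0.635828;  D = -0.156754+0.616203i
d^2_{-1,1}: k∈[2..3] ⇒ +0.648921 -0.467250 = +0.181671;  D = +0.175533-0.046827i
d^2_{0,1}: k∈[1..2] ⇒ +0.360501 -0.778727 = -0.418226;  D = +0.291293+0.300102i
d^2_{1,1}: k∈[0..1] ⇒ +0.100136 -0.648921 = -0.548784;  D = +0.157183-0.525793i
d^2_{2,1}: single k=0 term ⇒ -0.294348;  D = -0.287298+0.064039i
Y_2^{m'}(θ=1.6399,φ=0.31) and Σ D·Y over m':
  (-0.1568+0.6162i)·(+0.3129-0.2234i)  (+0.1755-0.0468i)·(-0.0507+0.0162i)  (+0.2913+0.3001i)·(-0.3109+0.0000i)  (+0.1572-0.5258i)·(+0.0507+0.0162i)  (-0.2873+0.0640i)·(+0.3129+0.2234i)
Y_2^1(R⁻¹ n̂) = -0.097791+0.071507i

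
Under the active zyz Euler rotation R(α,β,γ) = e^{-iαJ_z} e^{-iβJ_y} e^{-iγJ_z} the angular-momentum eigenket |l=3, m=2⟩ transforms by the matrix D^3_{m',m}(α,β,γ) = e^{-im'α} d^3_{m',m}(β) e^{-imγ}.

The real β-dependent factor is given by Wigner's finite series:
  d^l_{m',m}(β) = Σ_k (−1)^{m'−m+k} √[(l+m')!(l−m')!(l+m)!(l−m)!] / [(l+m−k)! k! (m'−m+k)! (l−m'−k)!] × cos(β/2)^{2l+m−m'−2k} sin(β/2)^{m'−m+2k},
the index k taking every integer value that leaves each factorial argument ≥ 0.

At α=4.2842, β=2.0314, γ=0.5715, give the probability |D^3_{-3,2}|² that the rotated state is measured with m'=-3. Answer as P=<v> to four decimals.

P=0.3275

Split into d^3_{-3,2}(β=2.0314) × two z-phases.
Half-angle: c=0.527025, s=0.849850. N=√(1·720·120·1)=293.938769
k∈{5} keeps every argument non-negative
  k=5: (−1)^0·293.9388/(120)·0.5270^1·0.8498^5 = +0.572292
d^3_{-3,2}(2.0314) = +0.572292
|D^3_{-3,2}|² = |d^3_{-3,2}(β)|² = (+0.572292)² = 0.327518 (the z-rotation phases have unit modulus)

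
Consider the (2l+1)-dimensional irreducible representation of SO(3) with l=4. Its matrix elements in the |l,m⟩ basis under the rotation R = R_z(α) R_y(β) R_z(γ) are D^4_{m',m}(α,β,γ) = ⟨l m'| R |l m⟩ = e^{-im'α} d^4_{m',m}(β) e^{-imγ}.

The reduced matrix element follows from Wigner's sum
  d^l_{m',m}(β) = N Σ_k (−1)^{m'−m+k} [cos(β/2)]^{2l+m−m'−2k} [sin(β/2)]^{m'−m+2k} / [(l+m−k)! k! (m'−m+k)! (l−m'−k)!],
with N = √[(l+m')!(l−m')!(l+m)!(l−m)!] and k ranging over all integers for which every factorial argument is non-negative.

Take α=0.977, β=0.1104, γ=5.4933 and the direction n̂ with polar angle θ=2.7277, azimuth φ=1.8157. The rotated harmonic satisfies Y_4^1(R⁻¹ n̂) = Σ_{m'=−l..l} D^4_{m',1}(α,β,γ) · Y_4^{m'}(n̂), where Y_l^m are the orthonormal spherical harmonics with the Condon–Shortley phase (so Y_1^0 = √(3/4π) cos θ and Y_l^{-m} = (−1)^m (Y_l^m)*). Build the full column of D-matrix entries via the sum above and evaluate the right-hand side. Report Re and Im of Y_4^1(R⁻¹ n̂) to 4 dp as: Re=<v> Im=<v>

Need the full column D^4_{m',1} for m'=−4..4 at α=0.977, β=0.1104, γ=5.4933.
cos(β/2)=0.998477, sin(β/2)=0.055172
d^4_{-4,1}: single k=5 term ⇒ +0.000004;  D = -0.000000-0.000004i
d^4_{-3,1}: k∈[4..5] ⇒ +0.000122 -0.000000 = +0.000122;  D = -0.000102-0.000067i
d^4_{-2,1}: k∈[3..5] ⇒ +0.002357 -0.000011 +0.000000 = +0.002346;  D = -0.002163+0.000909i
d^4_{-1,1}: k∈[2..5] ⇒ +0.030162 -0.000276 +0.000000 -0.000000 = +0.029886;  D = -0.005823+0.029314i
d^4_{0,1}: k∈[1..4] ⇒ +0.244118 -0.004472 +0.000014 -0.000000 = +0.239659;  D = +0.168703+0.170223i
d^4_{1,1}: k∈[0..3] ⇒ +0.987880 -0.045244 +0.000276 -0.000000 = +0.942912;  D = +0.926454-0.175405i
d^4_{2,1}: k∈[0..2] ⇒ -0.231591 +0.003536 -0.000007 = -0.228062;  D = -0.090213+0.209461i
d^4_{3,1}: k∈[0..1] ⇒ +0.023941 -0.000122 = +0.023819;  D = -0.012860-0.020049i
d^4_{4,1}: single k=0 term ⇒ -0.001247;  D = +0.001247+0.000029i
Y_4^{m'}(θ=2.7277,φ=1.8157) and Σ D·Y over m':
  (-0.0000-0.0000i)·(+0.0065-0.0096i)  (-0.0001-0.0001i)·(-0.0500-0.0553i)  (-0.0022+0.0009i)·(-0.2324+0.1239i)  (-0.0058+0.0293i)·(+0.1211+0.4847i)  (+0.1687+0.1702i)·(+0.2587+0.0000i)  (+0.9265-0.1754i)·(-0.1211+0.4847i)  (-0.0902+0.2095i)·(-0.2324-0.1239i)  (-0.0129-0.0200i)·(+0.0500-0.0553i)  (+0.0012+0.0000i)·(+0.0065+0.0096i)
Y_4^1(R⁻¹ n̂) = +0.047100+0.476777i

Re=0.0471 Im=0.4768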